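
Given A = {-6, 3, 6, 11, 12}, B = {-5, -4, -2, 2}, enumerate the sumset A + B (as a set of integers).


A + B = {a + b : a ∈ A, b ∈ B}.
Enumerate all |A|·|B| = 5·4 = 20 pairs (a, b) and collect distinct sums.
a = -6: -6+-5=-11, -6+-4=-10, -6+-2=-8, -6+2=-4
a = 3: 3+-5=-2, 3+-4=-1, 3+-2=1, 3+2=5
a = 6: 6+-5=1, 6+-4=2, 6+-2=4, 6+2=8
a = 11: 11+-5=6, 11+-4=7, 11+-2=9, 11+2=13
a = 12: 12+-5=7, 12+-4=8, 12+-2=10, 12+2=14
Collecting distinct sums: A + B = {-11, -10, -8, -4, -2, -1, 1, 2, 4, 5, 6, 7, 8, 9, 10, 13, 14}
|A + B| = 17

A + B = {-11, -10, -8, -4, -2, -1, 1, 2, 4, 5, 6, 7, 8, 9, 10, 13, 14}


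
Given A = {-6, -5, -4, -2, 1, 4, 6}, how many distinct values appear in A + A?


A + A = {a + a' : a, a' ∈ A}; |A| = 7.
General bounds: 2|A| - 1 ≤ |A + A| ≤ |A|(|A|+1)/2, i.e. 13 ≤ |A + A| ≤ 28.
Lower bound 2|A|-1 is attained iff A is an arithmetic progression.
Enumerate sums a + a' for a ≤ a' (symmetric, so this suffices):
a = -6: -6+-6=-12, -6+-5=-11, -6+-4=-10, -6+-2=-8, -6+1=-5, -6+4=-2, -6+6=0
a = -5: -5+-5=-10, -5+-4=-9, -5+-2=-7, -5+1=-4, -5+4=-1, -5+6=1
a = -4: -4+-4=-8, -4+-2=-6, -4+1=-3, -4+4=0, -4+6=2
a = -2: -2+-2=-4, -2+1=-1, -2+4=2, -2+6=4
a = 1: 1+1=2, 1+4=5, 1+6=7
a = 4: 4+4=8, 4+6=10
a = 6: 6+6=12
Distinct sums: {-12, -11, -10, -9, -8, -7, -6, -5, -4, -3, -2, -1, 0, 1, 2, 4, 5, 7, 8, 10, 12}
|A + A| = 21

|A + A| = 21


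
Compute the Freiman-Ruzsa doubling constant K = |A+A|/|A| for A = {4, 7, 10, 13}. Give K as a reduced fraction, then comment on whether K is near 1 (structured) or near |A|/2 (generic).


|A| = 4.
Compute A + A by enumerating all 16 pairs.
A + A = {8, 11, 14, 17, 20, 23, 26}, so |A + A| = 7.
K = |A + A| / |A| = 7/4 (already in lowest terms) ≈ 1.7500.
Reference: AP of size 4 gives K = 7/4 ≈ 1.7500; a fully generic set of size 4 gives K ≈ 2.5000.

|A| = 4, |A + A| = 7, K = 7/4.


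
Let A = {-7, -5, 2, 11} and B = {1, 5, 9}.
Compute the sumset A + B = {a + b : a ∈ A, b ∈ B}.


A + B = {a + b : a ∈ A, b ∈ B}.
Enumerate all |A|·|B| = 4·3 = 12 pairs (a, b) and collect distinct sums.
a = -7: -7+1=-6, -7+5=-2, -7+9=2
a = -5: -5+1=-4, -5+5=0, -5+9=4
a = 2: 2+1=3, 2+5=7, 2+9=11
a = 11: 11+1=12, 11+5=16, 11+9=20
Collecting distinct sums: A + B = {-6, -4, -2, 0, 2, 3, 4, 7, 11, 12, 16, 20}
|A + B| = 12

A + B = {-6, -4, -2, 0, 2, 3, 4, 7, 11, 12, 16, 20}


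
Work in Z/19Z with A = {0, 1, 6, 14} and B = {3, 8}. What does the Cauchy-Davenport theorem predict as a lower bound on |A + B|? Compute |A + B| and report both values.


Cauchy-Davenport: |A + B| ≥ min(p, |A| + |B| - 1) for A, B nonempty in Z/pZ.
|A| = 4, |B| = 2, p = 19.
CD lower bound = min(19, 4 + 2 - 1) = min(19, 5) = 5.
Compute A + B mod 19 directly:
a = 0: 0+3=3, 0+8=8
a = 1: 1+3=4, 1+8=9
a = 6: 6+3=9, 6+8=14
a = 14: 14+3=17, 14+8=3
A + B = {3, 4, 8, 9, 14, 17}, so |A + B| = 6.
Verify: 6 ≥ 5? Yes ✓.

CD lower bound = 5, actual |A + B| = 6.


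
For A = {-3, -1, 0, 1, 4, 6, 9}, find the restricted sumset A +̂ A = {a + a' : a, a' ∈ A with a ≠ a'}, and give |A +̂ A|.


Restricted sumset: A +̂ A = {a + a' : a ∈ A, a' ∈ A, a ≠ a'}.
Equivalently, take A + A and drop any sum 2a that is achievable ONLY as a + a for a ∈ A (i.e. sums representable only with equal summands).
Enumerate pairs (a, a') with a < a' (symmetric, so each unordered pair gives one sum; this covers all a ≠ a'):
  -3 + -1 = -4
  -3 + 0 = -3
  -3 + 1 = -2
  -3 + 4 = 1
  -3 + 6 = 3
  -3 + 9 = 6
  -1 + 0 = -1
  -1 + 1 = 0
  -1 + 4 = 3
  -1 + 6 = 5
  -1 + 9 = 8
  0 + 1 = 1
  0 + 4 = 4
  0 + 6 = 6
  0 + 9 = 9
  1 + 4 = 5
  1 + 6 = 7
  1 + 9 = 10
  4 + 6 = 10
  4 + 9 = 13
  6 + 9 = 15
Collected distinct sums: {-4, -3, -2, -1, 0, 1, 3, 4, 5, 6, 7, 8, 9, 10, 13, 15}
|A +̂ A| = 16
(Reference bound: |A +̂ A| ≥ 2|A| - 3 for |A| ≥ 2, with |A| = 7 giving ≥ 11.)

|A +̂ A| = 16


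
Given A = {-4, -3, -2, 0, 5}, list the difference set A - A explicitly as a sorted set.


A - A = {a - a' : a, a' ∈ A}.
Compute a - a' for each ordered pair (a, a'):
a = -4: -4--4=0, -4--3=-1, -4--2=-2, -4-0=-4, -4-5=-9
a = -3: -3--4=1, -3--3=0, -3--2=-1, -3-0=-3, -3-5=-8
a = -2: -2--4=2, -2--3=1, -2--2=0, -2-0=-2, -2-5=-7
a = 0: 0--4=4, 0--3=3, 0--2=2, 0-0=0, 0-5=-5
a = 5: 5--4=9, 5--3=8, 5--2=7, 5-0=5, 5-5=0
Collecting distinct values (and noting 0 appears from a-a):
A - A = {-9, -8, -7, -5, -4, -3, -2, -1, 0, 1, 2, 3, 4, 5, 7, 8, 9}
|A - A| = 17

A - A = {-9, -8, -7, -5, -4, -3, -2, -1, 0, 1, 2, 3, 4, 5, 7, 8, 9}


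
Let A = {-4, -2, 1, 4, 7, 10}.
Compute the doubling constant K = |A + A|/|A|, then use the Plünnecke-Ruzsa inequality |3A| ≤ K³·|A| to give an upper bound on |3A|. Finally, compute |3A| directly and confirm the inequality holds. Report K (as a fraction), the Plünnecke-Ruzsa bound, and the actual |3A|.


|A| = 6.
Step 1: Compute A + A by enumerating all 36 pairs.
A + A = {-8, -6, -4, -3, -1, 0, 2, 3, 5, 6, 8, 11, 14, 17, 20}, so |A + A| = 15.
Step 2: Doubling constant K = |A + A|/|A| = 15/6 = 15/6 ≈ 2.5000.
Step 3: Plünnecke-Ruzsa gives |3A| ≤ K³·|A| = (2.5000)³ · 6 ≈ 93.7500.
Step 4: Compute 3A = A + A + A directly by enumerating all triples (a,b,c) ∈ A³; |3A| = 28.
Step 5: Check 28 ≤ 93.7500? Yes ✓.

K = 15/6, Plünnecke-Ruzsa bound K³|A| ≈ 93.7500, |3A| = 28, inequality holds.


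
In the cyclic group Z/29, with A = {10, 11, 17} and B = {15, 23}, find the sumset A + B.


Work in Z/29Z: reduce every sum a + b modulo 29.
Enumerate all 6 pairs:
a = 10: 10+15=25, 10+23=4
a = 11: 11+15=26, 11+23=5
a = 17: 17+15=3, 17+23=11
Distinct residues collected: {3, 4, 5, 11, 25, 26}
|A + B| = 6 (out of 29 total residues).

A + B = {3, 4, 5, 11, 25, 26}


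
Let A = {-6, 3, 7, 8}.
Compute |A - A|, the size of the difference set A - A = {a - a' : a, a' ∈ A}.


A - A = {a - a' : a, a' ∈ A}; |A| = 4.
Bounds: 2|A|-1 ≤ |A - A| ≤ |A|² - |A| + 1, i.e. 7 ≤ |A - A| ≤ 13.
Note: 0 ∈ A - A always (from a - a). The set is symmetric: if d ∈ A - A then -d ∈ A - A.
Enumerate nonzero differences d = a - a' with a > a' (then include -d):
Positive differences: {1, 4, 5, 9, 13, 14}
Full difference set: {0} ∪ (positive diffs) ∪ (negative diffs).
|A - A| = 1 + 2·6 = 13 (matches direct enumeration: 13).

|A - A| = 13


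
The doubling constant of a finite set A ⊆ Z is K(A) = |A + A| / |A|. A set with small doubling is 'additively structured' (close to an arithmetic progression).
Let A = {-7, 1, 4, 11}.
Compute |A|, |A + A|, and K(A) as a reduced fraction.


|A| = 4.
Compute A + A by enumerating all 16 pairs.
A + A = {-14, -6, -3, 2, 4, 5, 8, 12, 15, 22}, so |A + A| = 10.
K = |A + A| / |A| = 10/4 = 5/2 ≈ 2.5000.
Reference: AP of size 4 gives K = 7/4 ≈ 1.7500; a fully generic set of size 4 gives K ≈ 2.5000.

|A| = 4, |A + A| = 10, K = 10/4 = 5/2.


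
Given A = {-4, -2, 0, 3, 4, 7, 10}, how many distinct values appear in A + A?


A + A = {a + a' : a, a' ∈ A}; |A| = 7.
General bounds: 2|A| - 1 ≤ |A + A| ≤ |A|(|A|+1)/2, i.e. 13 ≤ |A + A| ≤ 28.
Lower bound 2|A|-1 is attained iff A is an arithmetic progression.
Enumerate sums a + a' for a ≤ a' (symmetric, so this suffices):
a = -4: -4+-4=-8, -4+-2=-6, -4+0=-4, -4+3=-1, -4+4=0, -4+7=3, -4+10=6
a = -2: -2+-2=-4, -2+0=-2, -2+3=1, -2+4=2, -2+7=5, -2+10=8
a = 0: 0+0=0, 0+3=3, 0+4=4, 0+7=7, 0+10=10
a = 3: 3+3=6, 3+4=7, 3+7=10, 3+10=13
a = 4: 4+4=8, 4+7=11, 4+10=14
a = 7: 7+7=14, 7+10=17
a = 10: 10+10=20
Distinct sums: {-8, -6, -4, -2, -1, 0, 1, 2, 3, 4, 5, 6, 7, 8, 10, 11, 13, 14, 17, 20}
|A + A| = 20

|A + A| = 20


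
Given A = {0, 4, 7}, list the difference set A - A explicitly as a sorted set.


A - A = {a - a' : a, a' ∈ A}.
Compute a - a' for each ordered pair (a, a'):
a = 0: 0-0=0, 0-4=-4, 0-7=-7
a = 4: 4-0=4, 4-4=0, 4-7=-3
a = 7: 7-0=7, 7-4=3, 7-7=0
Collecting distinct values (and noting 0 appears from a-a):
A - A = {-7, -4, -3, 0, 3, 4, 7}
|A - A| = 7

A - A = {-7, -4, -3, 0, 3, 4, 7}


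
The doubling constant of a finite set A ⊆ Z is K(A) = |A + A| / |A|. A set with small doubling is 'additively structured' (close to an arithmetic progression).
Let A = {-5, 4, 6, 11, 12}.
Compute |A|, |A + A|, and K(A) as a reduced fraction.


|A| = 5.
Compute A + A by enumerating all 25 pairs.
A + A = {-10, -1, 1, 6, 7, 8, 10, 12, 15, 16, 17, 18, 22, 23, 24}, so |A + A| = 15.
K = |A + A| / |A| = 15/5 = 3/1 ≈ 3.0000.
Reference: AP of size 5 gives K = 9/5 ≈ 1.8000; a fully generic set of size 5 gives K ≈ 3.0000.

|A| = 5, |A + A| = 15, K = 15/5 = 3/1.


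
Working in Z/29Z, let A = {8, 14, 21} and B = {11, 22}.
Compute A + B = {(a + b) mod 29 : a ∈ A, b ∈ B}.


Work in Z/29Z: reduce every sum a + b modulo 29.
Enumerate all 6 pairs:
a = 8: 8+11=19, 8+22=1
a = 14: 14+11=25, 14+22=7
a = 21: 21+11=3, 21+22=14
Distinct residues collected: {1, 3, 7, 14, 19, 25}
|A + B| = 6 (out of 29 total residues).

A + B = {1, 3, 7, 14, 19, 25}


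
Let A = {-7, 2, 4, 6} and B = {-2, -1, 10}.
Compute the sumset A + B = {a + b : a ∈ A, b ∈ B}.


A + B = {a + b : a ∈ A, b ∈ B}.
Enumerate all |A|·|B| = 4·3 = 12 pairs (a, b) and collect distinct sums.
a = -7: -7+-2=-9, -7+-1=-8, -7+10=3
a = 2: 2+-2=0, 2+-1=1, 2+10=12
a = 4: 4+-2=2, 4+-1=3, 4+10=14
a = 6: 6+-2=4, 6+-1=5, 6+10=16
Collecting distinct sums: A + B = {-9, -8, 0, 1, 2, 3, 4, 5, 12, 14, 16}
|A + B| = 11

A + B = {-9, -8, 0, 1, 2, 3, 4, 5, 12, 14, 16}


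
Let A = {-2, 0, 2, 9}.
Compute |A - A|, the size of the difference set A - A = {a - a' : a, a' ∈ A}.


A - A = {a - a' : a, a' ∈ A}; |A| = 4.
Bounds: 2|A|-1 ≤ |A - A| ≤ |A|² - |A| + 1, i.e. 7 ≤ |A - A| ≤ 13.
Note: 0 ∈ A - A always (from a - a). The set is symmetric: if d ∈ A - A then -d ∈ A - A.
Enumerate nonzero differences d = a - a' with a > a' (then include -d):
Positive differences: {2, 4, 7, 9, 11}
Full difference set: {0} ∪ (positive diffs) ∪ (negative diffs).
|A - A| = 1 + 2·5 = 11 (matches direct enumeration: 11).

|A - A| = 11


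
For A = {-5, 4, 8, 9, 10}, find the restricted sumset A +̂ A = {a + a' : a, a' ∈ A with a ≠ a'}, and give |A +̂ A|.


Restricted sumset: A +̂ A = {a + a' : a ∈ A, a' ∈ A, a ≠ a'}.
Equivalently, take A + A and drop any sum 2a that is achievable ONLY as a + a for a ∈ A (i.e. sums representable only with equal summands).
Enumerate pairs (a, a') with a < a' (symmetric, so each unordered pair gives one sum; this covers all a ≠ a'):
  -5 + 4 = -1
  -5 + 8 = 3
  -5 + 9 = 4
  -5 + 10 = 5
  4 + 8 = 12
  4 + 9 = 13
  4 + 10 = 14
  8 + 9 = 17
  8 + 10 = 18
  9 + 10 = 19
Collected distinct sums: {-1, 3, 4, 5, 12, 13, 14, 17, 18, 19}
|A +̂ A| = 10
(Reference bound: |A +̂ A| ≥ 2|A| - 3 for |A| ≥ 2, with |A| = 5 giving ≥ 7.)

|A +̂ A| = 10


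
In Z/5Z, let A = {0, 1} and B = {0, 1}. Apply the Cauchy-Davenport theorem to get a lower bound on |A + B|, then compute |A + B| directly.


Cauchy-Davenport: |A + B| ≥ min(p, |A| + |B| - 1) for A, B nonempty in Z/pZ.
|A| = 2, |B| = 2, p = 5.
CD lower bound = min(5, 2 + 2 - 1) = min(5, 3) = 3.
Compute A + B mod 5 directly:
a = 0: 0+0=0, 0+1=1
a = 1: 1+0=1, 1+1=2
A + B = {0, 1, 2}, so |A + B| = 3.
Verify: 3 ≥ 3? Yes ✓.

CD lower bound = 3, actual |A + B| = 3.


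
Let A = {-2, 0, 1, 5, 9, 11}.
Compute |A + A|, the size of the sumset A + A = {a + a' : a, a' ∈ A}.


A + A = {a + a' : a, a' ∈ A}; |A| = 6.
General bounds: 2|A| - 1 ≤ |A + A| ≤ |A|(|A|+1)/2, i.e. 11 ≤ |A + A| ≤ 21.
Lower bound 2|A|-1 is attained iff A is an arithmetic progression.
Enumerate sums a + a' for a ≤ a' (symmetric, so this suffices):
a = -2: -2+-2=-4, -2+0=-2, -2+1=-1, -2+5=3, -2+9=7, -2+11=9
a = 0: 0+0=0, 0+1=1, 0+5=5, 0+9=9, 0+11=11
a = 1: 1+1=2, 1+5=6, 1+9=10, 1+11=12
a = 5: 5+5=10, 5+9=14, 5+11=16
a = 9: 9+9=18, 9+11=20
a = 11: 11+11=22
Distinct sums: {-4, -2, -1, 0, 1, 2, 3, 5, 6, 7, 9, 10, 11, 12, 14, 16, 18, 20, 22}
|A + A| = 19

|A + A| = 19


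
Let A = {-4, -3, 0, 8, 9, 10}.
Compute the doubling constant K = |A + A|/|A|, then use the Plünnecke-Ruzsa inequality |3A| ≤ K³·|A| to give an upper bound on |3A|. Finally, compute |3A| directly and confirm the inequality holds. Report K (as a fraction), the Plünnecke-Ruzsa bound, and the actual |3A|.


|A| = 6.
Step 1: Compute A + A by enumerating all 36 pairs.
A + A = {-8, -7, -6, -4, -3, 0, 4, 5, 6, 7, 8, 9, 10, 16, 17, 18, 19, 20}, so |A + A| = 18.
Step 2: Doubling constant K = |A + A|/|A| = 18/6 = 18/6 ≈ 3.0000.
Step 3: Plünnecke-Ruzsa gives |3A| ≤ K³·|A| = (3.0000)³ · 6 ≈ 162.0000.
Step 4: Compute 3A = A + A + A directly by enumerating all triples (a,b,c) ∈ A³; |3A| = 36.
Step 5: Check 36 ≤ 162.0000? Yes ✓.

K = 18/6, Plünnecke-Ruzsa bound K³|A| ≈ 162.0000, |3A| = 36, inequality holds.


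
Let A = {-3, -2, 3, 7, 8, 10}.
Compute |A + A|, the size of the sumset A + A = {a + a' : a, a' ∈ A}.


A + A = {a + a' : a, a' ∈ A}; |A| = 6.
General bounds: 2|A| - 1 ≤ |A + A| ≤ |A|(|A|+1)/2, i.e. 11 ≤ |A + A| ≤ 21.
Lower bound 2|A|-1 is attained iff A is an arithmetic progression.
Enumerate sums a + a' for a ≤ a' (symmetric, so this suffices):
a = -3: -3+-3=-6, -3+-2=-5, -3+3=0, -3+7=4, -3+8=5, -3+10=7
a = -2: -2+-2=-4, -2+3=1, -2+7=5, -2+8=6, -2+10=8
a = 3: 3+3=6, 3+7=10, 3+8=11, 3+10=13
a = 7: 7+7=14, 7+8=15, 7+10=17
a = 8: 8+8=16, 8+10=18
a = 10: 10+10=20
Distinct sums: {-6, -5, -4, 0, 1, 4, 5, 6, 7, 8, 10, 11, 13, 14, 15, 16, 17, 18, 20}
|A + A| = 19

|A + A| = 19


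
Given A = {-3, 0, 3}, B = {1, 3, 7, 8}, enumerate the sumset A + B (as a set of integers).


A + B = {a + b : a ∈ A, b ∈ B}.
Enumerate all |A|·|B| = 3·4 = 12 pairs (a, b) and collect distinct sums.
a = -3: -3+1=-2, -3+3=0, -3+7=4, -3+8=5
a = 0: 0+1=1, 0+3=3, 0+7=7, 0+8=8
a = 3: 3+1=4, 3+3=6, 3+7=10, 3+8=11
Collecting distinct sums: A + B = {-2, 0, 1, 3, 4, 5, 6, 7, 8, 10, 11}
|A + B| = 11

A + B = {-2, 0, 1, 3, 4, 5, 6, 7, 8, 10, 11}


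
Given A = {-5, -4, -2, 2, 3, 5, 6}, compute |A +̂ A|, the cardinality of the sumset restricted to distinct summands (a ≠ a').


Restricted sumset: A +̂ A = {a + a' : a ∈ A, a' ∈ A, a ≠ a'}.
Equivalently, take A + A and drop any sum 2a that is achievable ONLY as a + a for a ∈ A (i.e. sums representable only with equal summands).
Enumerate pairs (a, a') with a < a' (symmetric, so each unordered pair gives one sum; this covers all a ≠ a'):
  -5 + -4 = -9
  -5 + -2 = -7
  -5 + 2 = -3
  -5 + 3 = -2
  -5 + 5 = 0
  -5 + 6 = 1
  -4 + -2 = -6
  -4 + 2 = -2
  -4 + 3 = -1
  -4 + 5 = 1
  -4 + 6 = 2
  -2 + 2 = 0
  -2 + 3 = 1
  -2 + 5 = 3
  -2 + 6 = 4
  2 + 3 = 5
  2 + 5 = 7
  2 + 6 = 8
  3 + 5 = 8
  3 + 6 = 9
  5 + 6 = 11
Collected distinct sums: {-9, -7, -6, -3, -2, -1, 0, 1, 2, 3, 4, 5, 7, 8, 9, 11}
|A +̂ A| = 16
(Reference bound: |A +̂ A| ≥ 2|A| - 3 for |A| ≥ 2, with |A| = 7 giving ≥ 11.)

|A +̂ A| = 16


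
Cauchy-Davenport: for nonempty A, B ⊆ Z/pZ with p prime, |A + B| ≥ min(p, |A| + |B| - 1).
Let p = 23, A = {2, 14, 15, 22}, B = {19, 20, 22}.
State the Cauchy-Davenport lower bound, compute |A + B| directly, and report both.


Cauchy-Davenport: |A + B| ≥ min(p, |A| + |B| - 1) for A, B nonempty in Z/pZ.
|A| = 4, |B| = 3, p = 23.
CD lower bound = min(23, 4 + 3 - 1) = min(23, 6) = 6.
Compute A + B mod 23 directly:
a = 2: 2+19=21, 2+20=22, 2+22=1
a = 14: 14+19=10, 14+20=11, 14+22=13
a = 15: 15+19=11, 15+20=12, 15+22=14
a = 22: 22+19=18, 22+20=19, 22+22=21
A + B = {1, 10, 11, 12, 13, 14, 18, 19, 21, 22}, so |A + B| = 10.
Verify: 10 ≥ 6? Yes ✓.

CD lower bound = 6, actual |A + B| = 10.


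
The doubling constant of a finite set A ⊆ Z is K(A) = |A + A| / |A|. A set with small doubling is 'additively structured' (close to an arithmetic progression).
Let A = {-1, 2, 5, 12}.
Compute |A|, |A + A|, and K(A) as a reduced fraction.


|A| = 4.
Compute A + A by enumerating all 16 pairs.
A + A = {-2, 1, 4, 7, 10, 11, 14, 17, 24}, so |A + A| = 9.
K = |A + A| / |A| = 9/4 (already in lowest terms) ≈ 2.2500.
Reference: AP of size 4 gives K = 7/4 ≈ 1.7500; a fully generic set of size 4 gives K ≈ 2.5000.

|A| = 4, |A + A| = 9, K = 9/4.


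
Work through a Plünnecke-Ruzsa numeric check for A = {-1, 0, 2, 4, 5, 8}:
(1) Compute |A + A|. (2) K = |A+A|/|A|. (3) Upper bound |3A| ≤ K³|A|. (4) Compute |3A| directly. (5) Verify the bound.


|A| = 6.
Step 1: Compute A + A by enumerating all 36 pairs.
A + A = {-2, -1, 0, 1, 2, 3, 4, 5, 6, 7, 8, 9, 10, 12, 13, 16}, so |A + A| = 16.
Step 2: Doubling constant K = |A + A|/|A| = 16/6 = 16/6 ≈ 2.6667.
Step 3: Plünnecke-Ruzsa gives |3A| ≤ K³·|A| = (2.6667)³ · 6 ≈ 113.7778.
Step 4: Compute 3A = A + A + A directly by enumerating all triples (a,b,c) ∈ A³; |3A| = 25.
Step 5: Check 25 ≤ 113.7778? Yes ✓.

K = 16/6, Plünnecke-Ruzsa bound K³|A| ≈ 113.7778, |3A| = 25, inequality holds.


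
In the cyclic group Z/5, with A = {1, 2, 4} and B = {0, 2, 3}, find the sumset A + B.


Work in Z/5Z: reduce every sum a + b modulo 5.
Enumerate all 9 pairs:
a = 1: 1+0=1, 1+2=3, 1+3=4
a = 2: 2+0=2, 2+2=4, 2+3=0
a = 4: 4+0=4, 4+2=1, 4+3=2
Distinct residues collected: {0, 1, 2, 3, 4}
|A + B| = 5 (out of 5 total residues).

A + B = {0, 1, 2, 3, 4}


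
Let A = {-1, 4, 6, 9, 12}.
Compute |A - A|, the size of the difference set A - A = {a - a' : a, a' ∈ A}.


A - A = {a - a' : a, a' ∈ A}; |A| = 5.
Bounds: 2|A|-1 ≤ |A - A| ≤ |A|² - |A| + 1, i.e. 9 ≤ |A - A| ≤ 21.
Note: 0 ∈ A - A always (from a - a). The set is symmetric: if d ∈ A - A then -d ∈ A - A.
Enumerate nonzero differences d = a - a' with a > a' (then include -d):
Positive differences: {2, 3, 5, 6, 7, 8, 10, 13}
Full difference set: {0} ∪ (positive diffs) ∪ (negative diffs).
|A - A| = 1 + 2·8 = 17 (matches direct enumeration: 17).

|A - A| = 17


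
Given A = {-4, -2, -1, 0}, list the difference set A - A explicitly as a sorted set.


A - A = {a - a' : a, a' ∈ A}.
Compute a - a' for each ordered pair (a, a'):
a = -4: -4--4=0, -4--2=-2, -4--1=-3, -4-0=-4
a = -2: -2--4=2, -2--2=0, -2--1=-1, -2-0=-2
a = -1: -1--4=3, -1--2=1, -1--1=0, -1-0=-1
a = 0: 0--4=4, 0--2=2, 0--1=1, 0-0=0
Collecting distinct values (and noting 0 appears from a-a):
A - A = {-4, -3, -2, -1, 0, 1, 2, 3, 4}
|A - A| = 9

A - A = {-4, -3, -2, -1, 0, 1, 2, 3, 4}


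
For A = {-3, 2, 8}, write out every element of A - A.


A - A = {a - a' : a, a' ∈ A}.
Compute a - a' for each ordered pair (a, a'):
a = -3: -3--3=0, -3-2=-5, -3-8=-11
a = 2: 2--3=5, 2-2=0, 2-8=-6
a = 8: 8--3=11, 8-2=6, 8-8=0
Collecting distinct values (and noting 0 appears from a-a):
A - A = {-11, -6, -5, 0, 5, 6, 11}
|A - A| = 7

A - A = {-11, -6, -5, 0, 5, 6, 11}


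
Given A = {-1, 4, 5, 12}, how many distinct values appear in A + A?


A + A = {a + a' : a, a' ∈ A}; |A| = 4.
General bounds: 2|A| - 1 ≤ |A + A| ≤ |A|(|A|+1)/2, i.e. 7 ≤ |A + A| ≤ 10.
Lower bound 2|A|-1 is attained iff A is an arithmetic progression.
Enumerate sums a + a' for a ≤ a' (symmetric, so this suffices):
a = -1: -1+-1=-2, -1+4=3, -1+5=4, -1+12=11
a = 4: 4+4=8, 4+5=9, 4+12=16
a = 5: 5+5=10, 5+12=17
a = 12: 12+12=24
Distinct sums: {-2, 3, 4, 8, 9, 10, 11, 16, 17, 24}
|A + A| = 10

|A + A| = 10


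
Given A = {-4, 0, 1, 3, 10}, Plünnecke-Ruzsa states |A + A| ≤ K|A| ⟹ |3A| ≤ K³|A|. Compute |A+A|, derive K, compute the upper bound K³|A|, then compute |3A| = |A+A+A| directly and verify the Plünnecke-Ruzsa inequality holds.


|A| = 5.
Step 1: Compute A + A by enumerating all 25 pairs.
A + A = {-8, -4, -3, -1, 0, 1, 2, 3, 4, 6, 10, 11, 13, 20}, so |A + A| = 14.
Step 2: Doubling constant K = |A + A|/|A| = 14/5 = 14/5 ≈ 2.8000.
Step 3: Plünnecke-Ruzsa gives |3A| ≤ K³·|A| = (2.8000)³ · 5 ≈ 109.7600.
Step 4: Compute 3A = A + A + A directly by enumerating all triples (a,b,c) ∈ A³; |3A| = 27.
Step 5: Check 27 ≤ 109.7600? Yes ✓.

K = 14/5, Plünnecke-Ruzsa bound K³|A| ≈ 109.7600, |3A| = 27, inequality holds.


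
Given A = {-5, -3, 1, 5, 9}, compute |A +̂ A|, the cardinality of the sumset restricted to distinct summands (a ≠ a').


Restricted sumset: A +̂ A = {a + a' : a ∈ A, a' ∈ A, a ≠ a'}.
Equivalently, take A + A and drop any sum 2a that is achievable ONLY as a + a for a ∈ A (i.e. sums representable only with equal summands).
Enumerate pairs (a, a') with a < a' (symmetric, so each unordered pair gives one sum; this covers all a ≠ a'):
  -5 + -3 = -8
  -5 + 1 = -4
  -5 + 5 = 0
  -5 + 9 = 4
  -3 + 1 = -2
  -3 + 5 = 2
  -3 + 9 = 6
  1 + 5 = 6
  1 + 9 = 10
  5 + 9 = 14
Collected distinct sums: {-8, -4, -2, 0, 2, 4, 6, 10, 14}
|A +̂ A| = 9
(Reference bound: |A +̂ A| ≥ 2|A| - 3 for |A| ≥ 2, with |A| = 5 giving ≥ 7.)

|A +̂ A| = 9


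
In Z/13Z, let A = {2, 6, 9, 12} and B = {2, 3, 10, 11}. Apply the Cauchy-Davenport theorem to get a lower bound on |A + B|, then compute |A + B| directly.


Cauchy-Davenport: |A + B| ≥ min(p, |A| + |B| - 1) for A, B nonempty in Z/pZ.
|A| = 4, |B| = 4, p = 13.
CD lower bound = min(13, 4 + 4 - 1) = min(13, 7) = 7.
Compute A + B mod 13 directly:
a = 2: 2+2=4, 2+3=5, 2+10=12, 2+11=0
a = 6: 6+2=8, 6+3=9, 6+10=3, 6+11=4
a = 9: 9+2=11, 9+3=12, 9+10=6, 9+11=7
a = 12: 12+2=1, 12+3=2, 12+10=9, 12+11=10
A + B = {0, 1, 2, 3, 4, 5, 6, 7, 8, 9, 10, 11, 12}, so |A + B| = 13.
Verify: 13 ≥ 7? Yes ✓.

CD lower bound = 7, actual |A + B| = 13.


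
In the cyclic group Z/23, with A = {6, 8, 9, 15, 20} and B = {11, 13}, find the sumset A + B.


Work in Z/23Z: reduce every sum a + b modulo 23.
Enumerate all 10 pairs:
a = 6: 6+11=17, 6+13=19
a = 8: 8+11=19, 8+13=21
a = 9: 9+11=20, 9+13=22
a = 15: 15+11=3, 15+13=5
a = 20: 20+11=8, 20+13=10
Distinct residues collected: {3, 5, 8, 10, 17, 19, 20, 21, 22}
|A + B| = 9 (out of 23 total residues).

A + B = {3, 5, 8, 10, 17, 19, 20, 21, 22}


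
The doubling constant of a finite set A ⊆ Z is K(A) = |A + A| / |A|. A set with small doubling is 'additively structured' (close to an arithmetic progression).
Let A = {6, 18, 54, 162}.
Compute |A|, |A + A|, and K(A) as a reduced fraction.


|A| = 4.
Compute A + A by enumerating all 16 pairs.
A + A = {12, 24, 36, 60, 72, 108, 168, 180, 216, 324}, so |A + A| = 10.
K = |A + A| / |A| = 10/4 = 5/2 ≈ 2.5000.
Reference: AP of size 4 gives K = 7/4 ≈ 1.7500; a fully generic set of size 4 gives K ≈ 2.5000.

|A| = 4, |A + A| = 10, K = 10/4 = 5/2.


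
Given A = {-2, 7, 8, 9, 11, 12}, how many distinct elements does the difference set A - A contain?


A - A = {a - a' : a, a' ∈ A}; |A| = 6.
Bounds: 2|A|-1 ≤ |A - A| ≤ |A|² - |A| + 1, i.e. 11 ≤ |A - A| ≤ 31.
Note: 0 ∈ A - A always (from a - a). The set is symmetric: if d ∈ A - A then -d ∈ A - A.
Enumerate nonzero differences d = a - a' with a > a' (then include -d):
Positive differences: {1, 2, 3, 4, 5, 9, 10, 11, 13, 14}
Full difference set: {0} ∪ (positive diffs) ∪ (negative diffs).
|A - A| = 1 + 2·10 = 21 (matches direct enumeration: 21).

|A - A| = 21


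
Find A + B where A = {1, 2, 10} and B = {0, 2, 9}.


A + B = {a + b : a ∈ A, b ∈ B}.
Enumerate all |A|·|B| = 3·3 = 9 pairs (a, b) and collect distinct sums.
a = 1: 1+0=1, 1+2=3, 1+9=10
a = 2: 2+0=2, 2+2=4, 2+9=11
a = 10: 10+0=10, 10+2=12, 10+9=19
Collecting distinct sums: A + B = {1, 2, 3, 4, 10, 11, 12, 19}
|A + B| = 8

A + B = {1, 2, 3, 4, 10, 11, 12, 19}


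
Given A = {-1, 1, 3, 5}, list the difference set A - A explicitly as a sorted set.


A - A = {a - a' : a, a' ∈ A}.
Compute a - a' for each ordered pair (a, a'):
a = -1: -1--1=0, -1-1=-2, -1-3=-4, -1-5=-6
a = 1: 1--1=2, 1-1=0, 1-3=-2, 1-5=-4
a = 3: 3--1=4, 3-1=2, 3-3=0, 3-5=-2
a = 5: 5--1=6, 5-1=4, 5-3=2, 5-5=0
Collecting distinct values (and noting 0 appears from a-a):
A - A = {-6, -4, -2, 0, 2, 4, 6}
|A - A| = 7

A - A = {-6, -4, -2, 0, 2, 4, 6}


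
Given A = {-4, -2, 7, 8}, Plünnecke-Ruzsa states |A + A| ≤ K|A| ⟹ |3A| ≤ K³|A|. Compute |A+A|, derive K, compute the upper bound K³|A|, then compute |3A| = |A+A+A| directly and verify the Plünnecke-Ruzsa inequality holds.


|A| = 4.
Step 1: Compute A + A by enumerating all 16 pairs.
A + A = {-8, -6, -4, 3, 4, 5, 6, 14, 15, 16}, so |A + A| = 10.
Step 2: Doubling constant K = |A + A|/|A| = 10/4 = 10/4 ≈ 2.5000.
Step 3: Plünnecke-Ruzsa gives |3A| ≤ K³·|A| = (2.5000)³ · 4 ≈ 62.5000.
Step 4: Compute 3A = A + A + A directly by enumerating all triples (a,b,c) ∈ A³; |3A| = 19.
Step 5: Check 19 ≤ 62.5000? Yes ✓.

K = 10/4, Plünnecke-Ruzsa bound K³|A| ≈ 62.5000, |3A| = 19, inequality holds.


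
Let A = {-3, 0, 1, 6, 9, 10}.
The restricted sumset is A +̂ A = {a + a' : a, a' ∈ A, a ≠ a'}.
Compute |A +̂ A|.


Restricted sumset: A +̂ A = {a + a' : a ∈ A, a' ∈ A, a ≠ a'}.
Equivalently, take A + A and drop any sum 2a that is achievable ONLY as a + a for a ∈ A (i.e. sums representable only with equal summands).
Enumerate pairs (a, a') with a < a' (symmetric, so each unordered pair gives one sum; this covers all a ≠ a'):
  -3 + 0 = -3
  -3 + 1 = -2
  -3 + 6 = 3
  -3 + 9 = 6
  -3 + 10 = 7
  0 + 1 = 1
  0 + 6 = 6
  0 + 9 = 9
  0 + 10 = 10
  1 + 6 = 7
  1 + 9 = 10
  1 + 10 = 11
  6 + 9 = 15
  6 + 10 = 16
  9 + 10 = 19
Collected distinct sums: {-3, -2, 1, 3, 6, 7, 9, 10, 11, 15, 16, 19}
|A +̂ A| = 12
(Reference bound: |A +̂ A| ≥ 2|A| - 3 for |A| ≥ 2, with |A| = 6 giving ≥ 9.)

|A +̂ A| = 12


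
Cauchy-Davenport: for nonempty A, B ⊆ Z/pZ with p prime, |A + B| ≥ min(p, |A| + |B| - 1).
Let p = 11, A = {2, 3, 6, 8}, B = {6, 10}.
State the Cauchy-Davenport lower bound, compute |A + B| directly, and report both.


Cauchy-Davenport: |A + B| ≥ min(p, |A| + |B| - 1) for A, B nonempty in Z/pZ.
|A| = 4, |B| = 2, p = 11.
CD lower bound = min(11, 4 + 2 - 1) = min(11, 5) = 5.
Compute A + B mod 11 directly:
a = 2: 2+6=8, 2+10=1
a = 3: 3+6=9, 3+10=2
a = 6: 6+6=1, 6+10=5
a = 8: 8+6=3, 8+10=7
A + B = {1, 2, 3, 5, 7, 8, 9}, so |A + B| = 7.
Verify: 7 ≥ 5? Yes ✓.

CD lower bound = 5, actual |A + B| = 7.


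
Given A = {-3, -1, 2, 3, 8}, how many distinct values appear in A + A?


A + A = {a + a' : a, a' ∈ A}; |A| = 5.
General bounds: 2|A| - 1 ≤ |A + A| ≤ |A|(|A|+1)/2, i.e. 9 ≤ |A + A| ≤ 15.
Lower bound 2|A|-1 is attained iff A is an arithmetic progression.
Enumerate sums a + a' for a ≤ a' (symmetric, so this suffices):
a = -3: -3+-3=-6, -3+-1=-4, -3+2=-1, -3+3=0, -3+8=5
a = -1: -1+-1=-2, -1+2=1, -1+3=2, -1+8=7
a = 2: 2+2=4, 2+3=5, 2+8=10
a = 3: 3+3=6, 3+8=11
a = 8: 8+8=16
Distinct sums: {-6, -4, -2, -1, 0, 1, 2, 4, 5, 6, 7, 10, 11, 16}
|A + A| = 14

|A + A| = 14


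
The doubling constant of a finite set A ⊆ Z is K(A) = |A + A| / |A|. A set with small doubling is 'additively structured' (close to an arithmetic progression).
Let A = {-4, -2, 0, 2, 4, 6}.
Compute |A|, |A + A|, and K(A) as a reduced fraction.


|A| = 6.
Compute A + A by enumerating all 36 pairs.
A + A = {-8, -6, -4, -2, 0, 2, 4, 6, 8, 10, 12}, so |A + A| = 11.
K = |A + A| / |A| = 11/6 (already in lowest terms) ≈ 1.8333.
Reference: AP of size 6 gives K = 11/6 ≈ 1.8333; a fully generic set of size 6 gives K ≈ 3.5000.

|A| = 6, |A + A| = 11, K = 11/6.


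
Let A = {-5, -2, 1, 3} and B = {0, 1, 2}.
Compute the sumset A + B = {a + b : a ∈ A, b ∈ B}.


A + B = {a + b : a ∈ A, b ∈ B}.
Enumerate all |A|·|B| = 4·3 = 12 pairs (a, b) and collect distinct sums.
a = -5: -5+0=-5, -5+1=-4, -5+2=-3
a = -2: -2+0=-2, -2+1=-1, -2+2=0
a = 1: 1+0=1, 1+1=2, 1+2=3
a = 3: 3+0=3, 3+1=4, 3+2=5
Collecting distinct sums: A + B = {-5, -4, -3, -2, -1, 0, 1, 2, 3, 4, 5}
|A + B| = 11

A + B = {-5, -4, -3, -2, -1, 0, 1, 2, 3, 4, 5}


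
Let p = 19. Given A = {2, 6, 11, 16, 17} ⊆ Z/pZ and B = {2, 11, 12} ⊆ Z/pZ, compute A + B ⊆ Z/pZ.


Work in Z/19Z: reduce every sum a + b modulo 19.
Enumerate all 15 pairs:
a = 2: 2+2=4, 2+11=13, 2+12=14
a = 6: 6+2=8, 6+11=17, 6+12=18
a = 11: 11+2=13, 11+11=3, 11+12=4
a = 16: 16+2=18, 16+11=8, 16+12=9
a = 17: 17+2=0, 17+11=9, 17+12=10
Distinct residues collected: {0, 3, 4, 8, 9, 10, 13, 14, 17, 18}
|A + B| = 10 (out of 19 total residues).

A + B = {0, 3, 4, 8, 9, 10, 13, 14, 17, 18}


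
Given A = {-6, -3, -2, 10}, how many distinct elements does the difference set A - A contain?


A - A = {a - a' : a, a' ∈ A}; |A| = 4.
Bounds: 2|A|-1 ≤ |A - A| ≤ |A|² - |A| + 1, i.e. 7 ≤ |A - A| ≤ 13.
Note: 0 ∈ A - A always (from a - a). The set is symmetric: if d ∈ A - A then -d ∈ A - A.
Enumerate nonzero differences d = a - a' with a > a' (then include -d):
Positive differences: {1, 3, 4, 12, 13, 16}
Full difference set: {0} ∪ (positive diffs) ∪ (negative diffs).
|A - A| = 1 + 2·6 = 13 (matches direct enumeration: 13).

|A - A| = 13


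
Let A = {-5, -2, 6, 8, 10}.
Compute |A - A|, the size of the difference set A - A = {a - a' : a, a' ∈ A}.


A - A = {a - a' : a, a' ∈ A}; |A| = 5.
Bounds: 2|A|-1 ≤ |A - A| ≤ |A|² - |A| + 1, i.e. 9 ≤ |A - A| ≤ 21.
Note: 0 ∈ A - A always (from a - a). The set is symmetric: if d ∈ A - A then -d ∈ A - A.
Enumerate nonzero differences d = a - a' with a > a' (then include -d):
Positive differences: {2, 3, 4, 8, 10, 11, 12, 13, 15}
Full difference set: {0} ∪ (positive diffs) ∪ (negative diffs).
|A - A| = 1 + 2·9 = 19 (matches direct enumeration: 19).

|A - A| = 19


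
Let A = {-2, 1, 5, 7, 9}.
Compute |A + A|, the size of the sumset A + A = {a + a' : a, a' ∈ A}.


A + A = {a + a' : a, a' ∈ A}; |A| = 5.
General bounds: 2|A| - 1 ≤ |A + A| ≤ |A|(|A|+1)/2, i.e. 9 ≤ |A + A| ≤ 15.
Lower bound 2|A|-1 is attained iff A is an arithmetic progression.
Enumerate sums a + a' for a ≤ a' (symmetric, so this suffices):
a = -2: -2+-2=-4, -2+1=-1, -2+5=3, -2+7=5, -2+9=7
a = 1: 1+1=2, 1+5=6, 1+7=8, 1+9=10
a = 5: 5+5=10, 5+7=12, 5+9=14
a = 7: 7+7=14, 7+9=16
a = 9: 9+9=18
Distinct sums: {-4, -1, 2, 3, 5, 6, 7, 8, 10, 12, 14, 16, 18}
|A + A| = 13

|A + A| = 13


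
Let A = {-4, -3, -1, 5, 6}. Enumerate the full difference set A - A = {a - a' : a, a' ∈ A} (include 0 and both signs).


A - A = {a - a' : a, a' ∈ A}.
Compute a - a' for each ordered pair (a, a'):
a = -4: -4--4=0, -4--3=-1, -4--1=-3, -4-5=-9, -4-6=-10
a = -3: -3--4=1, -3--3=0, -3--1=-2, -3-5=-8, -3-6=-9
a = -1: -1--4=3, -1--3=2, -1--1=0, -1-5=-6, -1-6=-7
a = 5: 5--4=9, 5--3=8, 5--1=6, 5-5=0, 5-6=-1
a = 6: 6--4=10, 6--3=9, 6--1=7, 6-5=1, 6-6=0
Collecting distinct values (and noting 0 appears from a-a):
A - A = {-10, -9, -8, -7, -6, -3, -2, -1, 0, 1, 2, 3, 6, 7, 8, 9, 10}
|A - A| = 17

A - A = {-10, -9, -8, -7, -6, -3, -2, -1, 0, 1, 2, 3, 6, 7, 8, 9, 10}


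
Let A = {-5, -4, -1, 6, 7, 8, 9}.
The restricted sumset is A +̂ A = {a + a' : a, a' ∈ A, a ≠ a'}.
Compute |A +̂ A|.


Restricted sumset: A +̂ A = {a + a' : a ∈ A, a' ∈ A, a ≠ a'}.
Equivalently, take A + A and drop any sum 2a that is achievable ONLY as a + a for a ∈ A (i.e. sums representable only with equal summands).
Enumerate pairs (a, a') with a < a' (symmetric, so each unordered pair gives one sum; this covers all a ≠ a'):
  -5 + -4 = -9
  -5 + -1 = -6
  -5 + 6 = 1
  -5 + 7 = 2
  -5 + 8 = 3
  -5 + 9 = 4
  -4 + -1 = -5
  -4 + 6 = 2
  -4 + 7 = 3
  -4 + 8 = 4
  -4 + 9 = 5
  -1 + 6 = 5
  -1 + 7 = 6
  -1 + 8 = 7
  -1 + 9 = 8
  6 + 7 = 13
  6 + 8 = 14
  6 + 9 = 15
  7 + 8 = 15
  7 + 9 = 16
  8 + 9 = 17
Collected distinct sums: {-9, -6, -5, 1, 2, 3, 4, 5, 6, 7, 8, 13, 14, 15, 16, 17}
|A +̂ A| = 16
(Reference bound: |A +̂ A| ≥ 2|A| - 3 for |A| ≥ 2, with |A| = 7 giving ≥ 11.)

|A +̂ A| = 16


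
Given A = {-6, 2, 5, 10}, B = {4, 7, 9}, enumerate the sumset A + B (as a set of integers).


A + B = {a + b : a ∈ A, b ∈ B}.
Enumerate all |A|·|B| = 4·3 = 12 pairs (a, b) and collect distinct sums.
a = -6: -6+4=-2, -6+7=1, -6+9=3
a = 2: 2+4=6, 2+7=9, 2+9=11
a = 5: 5+4=9, 5+7=12, 5+9=14
a = 10: 10+4=14, 10+7=17, 10+9=19
Collecting distinct sums: A + B = {-2, 1, 3, 6, 9, 11, 12, 14, 17, 19}
|A + B| = 10

A + B = {-2, 1, 3, 6, 9, 11, 12, 14, 17, 19}


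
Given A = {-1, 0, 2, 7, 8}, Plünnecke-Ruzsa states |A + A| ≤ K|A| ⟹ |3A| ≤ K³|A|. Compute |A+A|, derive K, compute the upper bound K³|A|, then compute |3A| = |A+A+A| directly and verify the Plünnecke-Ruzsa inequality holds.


|A| = 5.
Step 1: Compute A + A by enumerating all 25 pairs.
A + A = {-2, -1, 0, 1, 2, 4, 6, 7, 8, 9, 10, 14, 15, 16}, so |A + A| = 14.
Step 2: Doubling constant K = |A + A|/|A| = 14/5 = 14/5 ≈ 2.8000.
Step 3: Plünnecke-Ruzsa gives |3A| ≤ K³·|A| = (2.8000)³ · 5 ≈ 109.7600.
Step 4: Compute 3A = A + A + A directly by enumerating all triples (a,b,c) ∈ A³; |3A| = 26.
Step 5: Check 26 ≤ 109.7600? Yes ✓.

K = 14/5, Plünnecke-Ruzsa bound K³|A| ≈ 109.7600, |3A| = 26, inequality holds.


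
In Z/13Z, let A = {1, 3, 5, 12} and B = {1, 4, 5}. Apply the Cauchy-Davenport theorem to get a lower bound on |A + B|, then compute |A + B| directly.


Cauchy-Davenport: |A + B| ≥ min(p, |A| + |B| - 1) for A, B nonempty in Z/pZ.
|A| = 4, |B| = 3, p = 13.
CD lower bound = min(13, 4 + 3 - 1) = min(13, 6) = 6.
Compute A + B mod 13 directly:
a = 1: 1+1=2, 1+4=5, 1+5=6
a = 3: 3+1=4, 3+4=7, 3+5=8
a = 5: 5+1=6, 5+4=9, 5+5=10
a = 12: 12+1=0, 12+4=3, 12+5=4
A + B = {0, 2, 3, 4, 5, 6, 7, 8, 9, 10}, so |A + B| = 10.
Verify: 10 ≥ 6? Yes ✓.

CD lower bound = 6, actual |A + B| = 10.


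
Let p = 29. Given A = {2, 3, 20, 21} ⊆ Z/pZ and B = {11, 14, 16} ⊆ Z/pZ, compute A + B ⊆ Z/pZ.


Work in Z/29Z: reduce every sum a + b modulo 29.
Enumerate all 12 pairs:
a = 2: 2+11=13, 2+14=16, 2+16=18
a = 3: 3+11=14, 3+14=17, 3+16=19
a = 20: 20+11=2, 20+14=5, 20+16=7
a = 21: 21+11=3, 21+14=6, 21+16=8
Distinct residues collected: {2, 3, 5, 6, 7, 8, 13, 14, 16, 17, 18, 19}
|A + B| = 12 (out of 29 total residues).

A + B = {2, 3, 5, 6, 7, 8, 13, 14, 16, 17, 18, 19}


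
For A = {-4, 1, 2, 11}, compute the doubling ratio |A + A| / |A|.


|A| = 4.
Compute A + A by enumerating all 16 pairs.
A + A = {-8, -3, -2, 2, 3, 4, 7, 12, 13, 22}, so |A + A| = 10.
K = |A + A| / |A| = 10/4 = 5/2 ≈ 2.5000.
Reference: AP of size 4 gives K = 7/4 ≈ 1.7500; a fully generic set of size 4 gives K ≈ 2.5000.

|A| = 4, |A + A| = 10, K = 10/4 = 5/2.


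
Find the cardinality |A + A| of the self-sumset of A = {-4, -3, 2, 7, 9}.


A + A = {a + a' : a, a' ∈ A}; |A| = 5.
General bounds: 2|A| - 1 ≤ |A + A| ≤ |A|(|A|+1)/2, i.e. 9 ≤ |A + A| ≤ 15.
Lower bound 2|A|-1 is attained iff A is an arithmetic progression.
Enumerate sums a + a' for a ≤ a' (symmetric, so this suffices):
a = -4: -4+-4=-8, -4+-3=-7, -4+2=-2, -4+7=3, -4+9=5
a = -3: -3+-3=-6, -3+2=-1, -3+7=4, -3+9=6
a = 2: 2+2=4, 2+7=9, 2+9=11
a = 7: 7+7=14, 7+9=16
a = 9: 9+9=18
Distinct sums: {-8, -7, -6, -2, -1, 3, 4, 5, 6, 9, 11, 14, 16, 18}
|A + A| = 14

|A + A| = 14


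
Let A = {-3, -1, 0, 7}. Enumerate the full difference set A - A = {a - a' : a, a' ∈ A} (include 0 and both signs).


A - A = {a - a' : a, a' ∈ A}.
Compute a - a' for each ordered pair (a, a'):
a = -3: -3--3=0, -3--1=-2, -3-0=-3, -3-7=-10
a = -1: -1--3=2, -1--1=0, -1-0=-1, -1-7=-8
a = 0: 0--3=3, 0--1=1, 0-0=0, 0-7=-7
a = 7: 7--3=10, 7--1=8, 7-0=7, 7-7=0
Collecting distinct values (and noting 0 appears from a-a):
A - A = {-10, -8, -7, -3, -2, -1, 0, 1, 2, 3, 7, 8, 10}
|A - A| = 13

A - A = {-10, -8, -7, -3, -2, -1, 0, 1, 2, 3, 7, 8, 10}


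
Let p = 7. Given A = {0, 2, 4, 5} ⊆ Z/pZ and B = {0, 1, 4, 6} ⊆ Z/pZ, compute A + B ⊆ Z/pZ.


Work in Z/7Z: reduce every sum a + b modulo 7.
Enumerate all 16 pairs:
a = 0: 0+0=0, 0+1=1, 0+4=4, 0+6=6
a = 2: 2+0=2, 2+1=3, 2+4=6, 2+6=1
a = 4: 4+0=4, 4+1=5, 4+4=1, 4+6=3
a = 5: 5+0=5, 5+1=6, 5+4=2, 5+6=4
Distinct residues collected: {0, 1, 2, 3, 4, 5, 6}
|A + B| = 7 (out of 7 total residues).

A + B = {0, 1, 2, 3, 4, 5, 6}


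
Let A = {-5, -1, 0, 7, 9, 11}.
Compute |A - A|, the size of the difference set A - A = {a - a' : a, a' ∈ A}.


A - A = {a - a' : a, a' ∈ A}; |A| = 6.
Bounds: 2|A|-1 ≤ |A - A| ≤ |A|² - |A| + 1, i.e. 11 ≤ |A - A| ≤ 31.
Note: 0 ∈ A - A always (from a - a). The set is symmetric: if d ∈ A - A then -d ∈ A - A.
Enumerate nonzero differences d = a - a' with a > a' (then include -d):
Positive differences: {1, 2, 4, 5, 7, 8, 9, 10, 11, 12, 14, 16}
Full difference set: {0} ∪ (positive diffs) ∪ (negative diffs).
|A - A| = 1 + 2·12 = 25 (matches direct enumeration: 25).

|A - A| = 25


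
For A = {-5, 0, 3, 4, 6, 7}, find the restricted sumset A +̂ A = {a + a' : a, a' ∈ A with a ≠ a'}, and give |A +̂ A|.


Restricted sumset: A +̂ A = {a + a' : a ∈ A, a' ∈ A, a ≠ a'}.
Equivalently, take A + A and drop any sum 2a that is achievable ONLY as a + a for a ∈ A (i.e. sums representable only with equal summands).
Enumerate pairs (a, a') with a < a' (symmetric, so each unordered pair gives one sum; this covers all a ≠ a'):
  -5 + 0 = -5
  -5 + 3 = -2
  -5 + 4 = -1
  -5 + 6 = 1
  -5 + 7 = 2
  0 + 3 = 3
  0 + 4 = 4
  0 + 6 = 6
  0 + 7 = 7
  3 + 4 = 7
  3 + 6 = 9
  3 + 7 = 10
  4 + 6 = 10
  4 + 7 = 11
  6 + 7 = 13
Collected distinct sums: {-5, -2, -1, 1, 2, 3, 4, 6, 7, 9, 10, 11, 13}
|A +̂ A| = 13
(Reference bound: |A +̂ A| ≥ 2|A| - 3 for |A| ≥ 2, with |A| = 6 giving ≥ 9.)

|A +̂ A| = 13


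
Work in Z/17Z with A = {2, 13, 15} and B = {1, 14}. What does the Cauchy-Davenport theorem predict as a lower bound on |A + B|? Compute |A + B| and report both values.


Cauchy-Davenport: |A + B| ≥ min(p, |A| + |B| - 1) for A, B nonempty in Z/pZ.
|A| = 3, |B| = 2, p = 17.
CD lower bound = min(17, 3 + 2 - 1) = min(17, 4) = 4.
Compute A + B mod 17 directly:
a = 2: 2+1=3, 2+14=16
a = 13: 13+1=14, 13+14=10
a = 15: 15+1=16, 15+14=12
A + B = {3, 10, 12, 14, 16}, so |A + B| = 5.
Verify: 5 ≥ 4? Yes ✓.

CD lower bound = 4, actual |A + B| = 5.


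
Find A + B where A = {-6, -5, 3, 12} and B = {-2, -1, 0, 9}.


A + B = {a + b : a ∈ A, b ∈ B}.
Enumerate all |A|·|B| = 4·4 = 16 pairs (a, b) and collect distinct sums.
a = -6: -6+-2=-8, -6+-1=-7, -6+0=-6, -6+9=3
a = -5: -5+-2=-7, -5+-1=-6, -5+0=-5, -5+9=4
a = 3: 3+-2=1, 3+-1=2, 3+0=3, 3+9=12
a = 12: 12+-2=10, 12+-1=11, 12+0=12, 12+9=21
Collecting distinct sums: A + B = {-8, -7, -6, -5, 1, 2, 3, 4, 10, 11, 12, 21}
|A + B| = 12

A + B = {-8, -7, -6, -5, 1, 2, 3, 4, 10, 11, 12, 21}


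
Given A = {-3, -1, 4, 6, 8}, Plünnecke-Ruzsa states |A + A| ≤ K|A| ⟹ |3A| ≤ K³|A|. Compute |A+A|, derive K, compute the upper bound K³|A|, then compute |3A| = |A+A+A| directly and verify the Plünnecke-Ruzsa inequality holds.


|A| = 5.
Step 1: Compute A + A by enumerating all 25 pairs.
A + A = {-6, -4, -2, 1, 3, 5, 7, 8, 10, 12, 14, 16}, so |A + A| = 12.
Step 2: Doubling constant K = |A + A|/|A| = 12/5 = 12/5 ≈ 2.4000.
Step 3: Plünnecke-Ruzsa gives |3A| ≤ K³·|A| = (2.4000)³ · 5 ≈ 69.1200.
Step 4: Compute 3A = A + A + A directly by enumerating all triples (a,b,c) ∈ A³; |3A| = 22.
Step 5: Check 22 ≤ 69.1200? Yes ✓.

K = 12/5, Plünnecke-Ruzsa bound K³|A| ≈ 69.1200, |3A| = 22, inequality holds.


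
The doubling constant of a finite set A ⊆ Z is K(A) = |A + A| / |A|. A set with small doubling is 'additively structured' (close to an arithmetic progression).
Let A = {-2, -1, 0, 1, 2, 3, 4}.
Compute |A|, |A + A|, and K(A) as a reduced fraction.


|A| = 7.
Compute A + A by enumerating all 49 pairs.
A + A = {-4, -3, -2, -1, 0, 1, 2, 3, 4, 5, 6, 7, 8}, so |A + A| = 13.
K = |A + A| / |A| = 13/7 (already in lowest terms) ≈ 1.8571.
Reference: AP of size 7 gives K = 13/7 ≈ 1.8571; a fully generic set of size 7 gives K ≈ 4.0000.

|A| = 7, |A + A| = 13, K = 13/7.


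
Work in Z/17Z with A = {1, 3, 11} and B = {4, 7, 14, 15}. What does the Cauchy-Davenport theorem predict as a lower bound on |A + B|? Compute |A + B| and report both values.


Cauchy-Davenport: |A + B| ≥ min(p, |A| + |B| - 1) for A, B nonempty in Z/pZ.
|A| = 3, |B| = 4, p = 17.
CD lower bound = min(17, 3 + 4 - 1) = min(17, 6) = 6.
Compute A + B mod 17 directly:
a = 1: 1+4=5, 1+7=8, 1+14=15, 1+15=16
a = 3: 3+4=7, 3+7=10, 3+14=0, 3+15=1
a = 11: 11+4=15, 11+7=1, 11+14=8, 11+15=9
A + B = {0, 1, 5, 7, 8, 9, 10, 15, 16}, so |A + B| = 9.
Verify: 9 ≥ 6? Yes ✓.

CD lower bound = 6, actual |A + B| = 9.


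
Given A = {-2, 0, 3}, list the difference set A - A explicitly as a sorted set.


A - A = {a - a' : a, a' ∈ A}.
Compute a - a' for each ordered pair (a, a'):
a = -2: -2--2=0, -2-0=-2, -2-3=-5
a = 0: 0--2=2, 0-0=0, 0-3=-3
a = 3: 3--2=5, 3-0=3, 3-3=0
Collecting distinct values (and noting 0 appears from a-a):
A - A = {-5, -3, -2, 0, 2, 3, 5}
|A - A| = 7

A - A = {-5, -3, -2, 0, 2, 3, 5}
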